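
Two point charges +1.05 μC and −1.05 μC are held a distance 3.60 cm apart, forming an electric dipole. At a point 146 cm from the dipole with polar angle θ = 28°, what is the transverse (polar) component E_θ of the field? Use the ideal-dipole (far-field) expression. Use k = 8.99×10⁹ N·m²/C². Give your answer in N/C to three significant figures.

Dipole moment p = qd = (1.05×10⁻⁶ C)(0.0360 m) = 3.78×10⁻⁸ C·m.
For a dipole, E_θ = (kp sinθ)/r³.
kp/r³ = (8.99×10⁹)(3.78×10⁻⁸)/(1.46)³ = 109.2 N/C.
E_θ = 109.2·sin28° = 51.26 N/C.

E_θ ≈ 51.3 N/C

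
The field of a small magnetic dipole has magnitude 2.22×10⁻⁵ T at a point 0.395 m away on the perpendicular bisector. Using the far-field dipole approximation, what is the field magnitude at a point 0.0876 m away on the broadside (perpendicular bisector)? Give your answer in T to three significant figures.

B ≈ 0.00204 T

Dipole fields scale as 1/r³ in the far field; the geometry is the same at both points.
B₂ = B₁ · (r₁/r₂)³ = 2.22×10⁻⁵ · (0.395/0.0876)³.
(r₁/r₂)³ = (4.509)³ = 91.68.
B₂ ≈ 0.002035 T.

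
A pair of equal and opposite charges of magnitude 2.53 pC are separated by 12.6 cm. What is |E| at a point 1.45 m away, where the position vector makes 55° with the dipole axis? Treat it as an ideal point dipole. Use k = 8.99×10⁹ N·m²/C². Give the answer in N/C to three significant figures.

Dipole moment p = qd = (2.53×10⁻¹² C)(0.126 m) = 3.188×10⁻¹³ C·m.
At angle θ the dipole field magnitude is E = (kp/r³)·√(1 + 3cos²θ).
kp/r³ = (8.99×10⁹)(3.188×10⁻¹³) / (1.45)³ = 9.401×10⁻⁴ N/C.
√(1 + 3cos²55°) = √(1 + 3·0.3290) = √1.9870 ≈ 1.4096.
E ≈ 9.401×10⁻⁴ × 1.410 = 0.001325 N/C.

E ≈ 0.00133 N/C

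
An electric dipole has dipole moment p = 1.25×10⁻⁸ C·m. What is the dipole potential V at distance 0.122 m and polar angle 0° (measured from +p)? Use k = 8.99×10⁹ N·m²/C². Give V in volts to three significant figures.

The dipole potential is V = kp cosθ / r².
V = (8.99×10⁹)(1.25×10⁻⁸)·cos0° / (0.122)² = 7550 V.

V ≈ 7550 V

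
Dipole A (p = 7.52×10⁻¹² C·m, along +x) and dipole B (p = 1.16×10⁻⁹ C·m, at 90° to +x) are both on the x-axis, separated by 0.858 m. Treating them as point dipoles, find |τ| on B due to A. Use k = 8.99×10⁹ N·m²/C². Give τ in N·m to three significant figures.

τ ≈ 2.48×10⁻¹⁰ N·m

The second dipole sits on the axis of the first, so the field there is axial: E₁ = 2kp₁/r³ along +x.
E₁ = 2(8.99×10⁹)(7.52×10⁻¹²)/(0.858)³ = 0.2141 N/C.
Torque on the second dipole: τ = p₂ E₁ sinθ.
τ = (1.16×10⁻⁹)(0.2141)·sin90° = 2.483×10⁻¹⁰ N·m.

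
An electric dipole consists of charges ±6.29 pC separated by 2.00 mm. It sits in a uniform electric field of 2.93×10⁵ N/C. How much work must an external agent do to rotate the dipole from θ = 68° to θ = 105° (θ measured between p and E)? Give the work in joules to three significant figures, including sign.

Dipole moment p = qd = (6.29×10⁻¹² C)(0.00200 m) = 1.258×10⁻¹⁴ C·m.
W_ext = ΔU = U(θ₂) − U(θ₁) = −pE cosθ₂ − (−pE cosθ₁) = pE(cosθ₁ − cosθ₂).
W = (1.258×10⁻¹⁴)(2.93×10⁵)·(cos68° − cos105°) = (3.686×10⁻⁹)·(+0.6334) = 2.335×10⁻⁹ J.

W ≈ 2.33×10⁻⁹ J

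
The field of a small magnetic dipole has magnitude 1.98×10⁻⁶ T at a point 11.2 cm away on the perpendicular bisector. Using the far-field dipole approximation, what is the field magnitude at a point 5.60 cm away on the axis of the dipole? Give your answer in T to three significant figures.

B ≈ 3.17×10⁻⁵ T

Dipole fields scale as 1/r³ in the far field.
The axial field is twice the equatorial field at the same r, so the geometry factor is 2/1.
B₂ = B₁ · (2/1) · (r₁/r₂)³ = 1.98×10⁻⁶ · 2 · (11.2/5.60)³.
(r₁/r₂)³ = (2)³ = 8.
B₂ ≈ 3.168×10⁻⁵ T.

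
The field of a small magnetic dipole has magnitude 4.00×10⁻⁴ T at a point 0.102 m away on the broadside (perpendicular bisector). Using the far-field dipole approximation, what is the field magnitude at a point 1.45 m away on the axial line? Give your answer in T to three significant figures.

Dipole fields scale as 1/r³ in the far field.
The axial field is twice the equatorial field at the same r, so the geometry factor is 2/1.
B₂ = B₁ · (2/1) · (r₁/r₂)³ = 4.00×10⁻⁴ · 2 · (0.102/1.45)³.
(r₁/r₂)³ = (0.07034)³ = 0.0003481.
B₂ ≈ 2.785×10⁻⁷ T.

B ≈ 2.78×10⁻⁷ T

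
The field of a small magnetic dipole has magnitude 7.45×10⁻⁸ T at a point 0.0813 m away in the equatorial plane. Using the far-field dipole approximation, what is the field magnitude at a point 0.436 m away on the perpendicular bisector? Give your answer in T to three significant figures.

B ≈ 4.83×10⁻¹⁰ T

Dipole fields scale as 1/r³ in the far field; the geometry is the same at both points.
B₂ = B₁ · (r₁/r₂)³ = 7.45×10⁻⁸ · (0.0813/0.436)³.
(r₁/r₂)³ = (0.1865)³ = 0.006484.
B₂ ≈ 4.830×10⁻¹⁰ T.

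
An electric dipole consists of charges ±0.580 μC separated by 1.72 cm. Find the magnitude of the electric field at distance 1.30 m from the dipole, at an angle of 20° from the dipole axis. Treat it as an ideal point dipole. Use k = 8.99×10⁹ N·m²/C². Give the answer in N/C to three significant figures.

E ≈ 78.0 N/C

Dipole moment p = qd = (5.80×10⁻⁷ C)(0.0172 m) = 9.976×10⁻⁹ C·m.
At angle θ the dipole field magnitude is E = (kp/r³)·√(1 + 3cos²θ).
kp/r³ = (8.99×10⁹)(9.976×10⁻⁹) / (1.30)³ = 40.82 N/C.
√(1 + 3cos²20°) = √(1 + 3·0.8830) = √3.6491 ≈ 1.9103.
E ≈ 40.82 × 1.910 = 77.98 N/C.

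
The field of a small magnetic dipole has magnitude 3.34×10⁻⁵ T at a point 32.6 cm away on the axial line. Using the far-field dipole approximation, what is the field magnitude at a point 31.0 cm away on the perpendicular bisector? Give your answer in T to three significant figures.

B ≈ 1.94×10⁻⁵ T

Dipole fields scale as 1/r³ in the far field.
The axial field is twice the equatorial field at the same r, so the geometry factor is 1/2.
B₂ = B₁ · (1/2) · (r₁/r₂)³ = 3.34×10⁻⁵ · 0.5 · (32.6/31.0)³.
(r₁/r₂)³ = (1.052)³ = 1.163.
B₂ ≈ 1.942×10⁻⁵ T.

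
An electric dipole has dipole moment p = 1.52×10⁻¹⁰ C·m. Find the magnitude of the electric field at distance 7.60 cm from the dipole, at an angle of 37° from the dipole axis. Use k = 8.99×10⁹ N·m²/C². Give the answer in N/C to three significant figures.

E ≈ 5310 N/C

At angle θ the dipole field magnitude is E = (kp/r³)·√(1 + 3cos²θ).
kp/r³ = (8.99×10⁹)(1.52×10⁻¹⁰) / (0.0760)³ = 3113 N/C.
√(1 + 3cos²37°) = √(1 + 3·0.6378) = √2.9135 ≈ 1.7069.
E ≈ 3113 × 1.707 = 5313 N/C.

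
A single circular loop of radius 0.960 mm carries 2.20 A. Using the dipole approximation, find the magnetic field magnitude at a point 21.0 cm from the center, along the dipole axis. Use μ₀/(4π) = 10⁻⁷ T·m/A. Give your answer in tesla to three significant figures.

B ≈ 1.38×10⁻¹⁰ T

Magnetic moment m = IA = Iπa² = (2.20)·π·(9.60×10⁻⁴)² = 6.37×10⁻⁶ A·m².
On axis B = (μ₀/4π)·2m/r³.
B = 2·(10⁻⁷)·(6.37×10⁻⁶) / (0.210)³ = 1.376×10⁻¹⁰ T.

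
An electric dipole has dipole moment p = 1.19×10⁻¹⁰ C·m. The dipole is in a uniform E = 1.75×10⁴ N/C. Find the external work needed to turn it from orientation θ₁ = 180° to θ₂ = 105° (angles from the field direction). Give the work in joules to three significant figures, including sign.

W_ext = ΔU = U(θ₂) − U(θ₁) = −pE cosθ₂ − (−pE cosθ₁) = pE(cosθ₁ − cosθ₂).
W = (1.19×10⁻¹⁰)(1.75×10⁴)·(cos180° − cos105°) = (2.082×10⁻⁶)·(-0.7412) = -1.544×10⁻⁶ J.

W ≈ -1.54×10⁻⁶ J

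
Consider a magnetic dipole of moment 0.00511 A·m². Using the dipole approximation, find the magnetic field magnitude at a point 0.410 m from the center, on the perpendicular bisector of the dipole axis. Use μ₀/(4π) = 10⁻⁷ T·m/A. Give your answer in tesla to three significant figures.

B ≈ 7.41×10⁻⁹ T

In the equatorial plane B = (μ₀/4π)·m/r³ (half the axial value).
B = (10⁻⁷)·(0.00511) / (0.410)³ = 7.414×10⁻⁹ T.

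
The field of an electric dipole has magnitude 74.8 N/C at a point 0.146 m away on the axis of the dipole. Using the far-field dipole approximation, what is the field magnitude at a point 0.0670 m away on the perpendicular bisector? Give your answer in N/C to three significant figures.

Dipole fields scale as 1/r³ in the far field.
The axial field is twice the equatorial field at the same r, so the geometry factor is 1/2.
E₂ = E₁ · (1/2) · (r₁/r₂)³ = 74.8 · 0.5 · (0.146/0.0670)³.
(r₁/r₂)³ = (2.179)³ = 10.35.
E₂ ≈ 387.0 N/C.

E ≈ 387 N/C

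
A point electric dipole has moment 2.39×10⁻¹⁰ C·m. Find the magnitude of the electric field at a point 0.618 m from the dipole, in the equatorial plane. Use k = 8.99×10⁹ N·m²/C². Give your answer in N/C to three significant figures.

On the perpendicular bisector E = kp/r³ (half the axial value at the same distance).
E = (8.99×10⁹)(2.39×10⁻¹⁰) / (0.618)³ = 9.103 N/C.

E ≈ 9.10 N/C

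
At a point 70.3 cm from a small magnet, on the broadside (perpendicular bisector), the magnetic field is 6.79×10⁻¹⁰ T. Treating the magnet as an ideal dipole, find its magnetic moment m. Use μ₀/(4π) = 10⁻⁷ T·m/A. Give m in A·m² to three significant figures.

m ≈ 0.00236 A·m²

In the equatorial plane B = (μ₀/4π)·m/r³, so m = Br³·4π/(μ₀).
m = (6.79×10⁻¹⁰)·(0.703)³ / (10⁻⁷) = 0.002359 A·m².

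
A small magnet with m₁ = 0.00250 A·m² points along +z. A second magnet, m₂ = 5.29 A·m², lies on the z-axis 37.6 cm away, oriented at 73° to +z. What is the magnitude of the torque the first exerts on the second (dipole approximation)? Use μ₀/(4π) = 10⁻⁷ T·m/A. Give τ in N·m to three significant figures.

τ ≈ 4.76×10⁻⁸ N·m

Dipole B is on the axis of dipole A, so B₁ there is axial: B₁ = (μ₀/4π)·2m₁/r³ along +z.
B₁ = 2(10⁻⁷)(0.00250)/(0.376)³ = 9.406×10⁻⁹ T.
τ = m₂ B₁ sinθ.
τ = (5.29)(9.406×10⁻⁹)·sin73° = 4.758×10⁻⁸ N·m.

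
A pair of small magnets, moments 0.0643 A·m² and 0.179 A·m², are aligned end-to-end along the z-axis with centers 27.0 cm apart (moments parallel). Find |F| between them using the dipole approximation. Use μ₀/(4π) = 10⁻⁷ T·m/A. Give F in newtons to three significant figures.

On-axis B of dipole 1: B = (μ₀/4π)·2m₁/r³. Force on dipole 2: F = m₂·dB/dr.
dB/dr = −(μ₀/4π)·6m₁/r⁴, so |F| = (μ₀/4π)·6m₁m₂/r⁴.
F = 6(10⁻⁷)(0.0643)(0.179)/(0.270)⁴ = 1.299×10⁻⁶ N.

F ≈ 1.30×10⁻⁶ N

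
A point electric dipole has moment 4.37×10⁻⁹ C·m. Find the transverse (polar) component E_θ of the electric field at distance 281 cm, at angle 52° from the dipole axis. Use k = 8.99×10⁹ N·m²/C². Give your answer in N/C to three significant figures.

E_θ ≈ 1.40 N/C

For a dipole, E_θ = (kp sinθ)/r³.
kp/r³ = (8.99×10⁹)(4.37×10⁻⁹)/(2.81)³ = 1.771 N/C.
E_θ = 1.771·sin52° = 1.395 N/C.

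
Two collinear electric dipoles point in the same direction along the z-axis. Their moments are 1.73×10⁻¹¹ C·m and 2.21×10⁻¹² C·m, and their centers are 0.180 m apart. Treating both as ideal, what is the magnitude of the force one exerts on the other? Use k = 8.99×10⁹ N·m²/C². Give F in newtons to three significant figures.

F ≈ 1.96×10⁻⁹ N

On-axis field of dipole 1 at distance r: E = 2kp₁/r³. Force on dipole 2 is F = p₂·dE/dr (gradient along axis).
dE/dr = −6kp₁/r⁴, so |F| = 6kp₁p₂/r⁴ (attractive for aligned moments).
F = 6(8.99×10⁹)(1.73×10⁻¹¹)(2.21×10⁻¹²)/(0.180)⁴ = 1.965×10⁻⁹ N.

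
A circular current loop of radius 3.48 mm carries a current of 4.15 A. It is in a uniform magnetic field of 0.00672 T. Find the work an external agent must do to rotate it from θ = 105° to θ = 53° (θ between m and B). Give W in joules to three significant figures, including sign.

Magnetic moment m = IA = Iπa² = (4.15)·π·(0.00348)² = 1.579×10⁻⁴ A·m².
W_ext = ΔU = −mB cosθ₂ + mB cosθ₁ = mB(cosθ₁ − cosθ₂).
W = (1.579×10⁻⁴)(0.00672)·(cos105° − cos53°) = (1.061×10⁻⁶)·(-0.8606) = -9.132×10⁻⁷ J.

W ≈ -9.13×10⁻⁷ J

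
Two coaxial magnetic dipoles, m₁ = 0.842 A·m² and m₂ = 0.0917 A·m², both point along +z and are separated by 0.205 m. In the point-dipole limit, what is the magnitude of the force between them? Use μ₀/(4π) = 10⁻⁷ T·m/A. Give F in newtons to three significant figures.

F ≈ 2.62×10⁻⁵ N

On-axis B of dipole 1: B = (μ₀/4π)·2m₁/r³. Force on dipole 2: F = m₂·dB/dr.
dB/dr = −(μ₀/4π)·6m₁/r⁴, so |F| = (μ₀/4π)·6m₁m₂/r⁴.
F = 6(10⁻⁷)(0.842)(0.0917)/(0.205)⁴ = 2.623×10⁻⁵ N.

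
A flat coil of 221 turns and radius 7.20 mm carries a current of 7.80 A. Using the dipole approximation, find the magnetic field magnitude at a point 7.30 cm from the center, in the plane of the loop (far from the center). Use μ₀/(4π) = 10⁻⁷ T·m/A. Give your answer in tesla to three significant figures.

B ≈ 7.22×10⁻⁵ T

m = NIA = NIπa² = 221·(7.80)·π·(0.00720)² = 0.2807 A·m².
In the equatorial plane B = (μ₀/4π)·m/r³ (half the axial value).
B = (10⁻⁷)·(0.2807) / (0.0730)³ = 7.216×10⁻⁵ T.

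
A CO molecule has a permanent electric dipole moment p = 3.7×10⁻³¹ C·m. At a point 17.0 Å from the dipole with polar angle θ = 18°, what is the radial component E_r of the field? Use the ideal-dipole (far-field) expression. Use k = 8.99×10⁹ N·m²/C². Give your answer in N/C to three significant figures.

E_r ≈ 1.29×10⁶ N/C

For a dipole, E_r = (2kp cosθ)/r³.
kp/r³ = (8.99×10⁹)(3.70×10⁻³¹)/(1.70×10⁻⁹)³ = 6.770×10⁵ N/C.
E_r = 2·6.770×10⁵·cos18° = 1.288×10⁶ N/C.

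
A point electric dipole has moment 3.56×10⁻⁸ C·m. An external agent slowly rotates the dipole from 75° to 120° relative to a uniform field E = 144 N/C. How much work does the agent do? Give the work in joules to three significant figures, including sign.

W_ext = ΔU = U(θ₂) − U(θ₁) = −pE cosθ₂ − (−pE cosθ₁) = pE(cosθ₁ − cosθ₂).
W = (3.56×10⁻⁸)(144)·(cos75° − cos120°) = (5.126×10⁻⁶)·(+0.7588) = 3.890×10⁻⁶ J.

W ≈ 3.89×10⁻⁶ J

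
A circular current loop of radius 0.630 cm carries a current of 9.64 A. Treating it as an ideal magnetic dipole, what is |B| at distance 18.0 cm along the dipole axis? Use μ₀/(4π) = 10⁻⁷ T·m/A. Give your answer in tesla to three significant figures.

Magnetic moment m = IA = Iπa² = (9.64)·π·(0.00630)² = 0.001202 A·m².
On axis B = (μ₀/4π)·2m/r³.
B = 2·(10⁻⁷)·(0.001202) / (0.180)³ = 4.122×10⁻⁸ T.

B ≈ 4.12×10⁻⁸ T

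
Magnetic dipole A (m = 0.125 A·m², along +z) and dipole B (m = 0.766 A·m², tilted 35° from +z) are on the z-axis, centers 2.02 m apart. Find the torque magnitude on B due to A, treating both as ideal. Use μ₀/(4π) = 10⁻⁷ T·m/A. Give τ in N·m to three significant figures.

τ ≈ 1.33×10⁻⁹ N·m

Dipole B is on the axis of dipole A, so B₁ there is axial: B₁ = (μ₀/4π)·2m₁/r³ along +z.
B₁ = 2(10⁻⁷)(0.125)/(2.02)³ = 3.033×10⁻⁹ T.
τ = m₂ B₁ sinθ.
τ = (0.766)(3.033×10⁻⁹)·sin35° = 1.333×10⁻⁹ N·m.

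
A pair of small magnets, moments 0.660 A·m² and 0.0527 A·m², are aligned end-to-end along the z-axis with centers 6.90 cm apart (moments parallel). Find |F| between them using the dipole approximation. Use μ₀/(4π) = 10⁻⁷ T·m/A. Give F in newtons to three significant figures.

On-axis B of dipole 1: B = (μ₀/4π)·2m₁/r³. Force on dipole 2: F = m₂·dB/dr.
dB/dr = −(μ₀/4π)·6m₁/r⁴, so |F| = (μ₀/4π)·6m₁m₂/r⁴.
F = 6(10⁻⁷)(0.660)(0.0527)/(0.0690)⁴ = 9.207×10⁻⁴ N.

F ≈ 9.21×10⁻⁴ N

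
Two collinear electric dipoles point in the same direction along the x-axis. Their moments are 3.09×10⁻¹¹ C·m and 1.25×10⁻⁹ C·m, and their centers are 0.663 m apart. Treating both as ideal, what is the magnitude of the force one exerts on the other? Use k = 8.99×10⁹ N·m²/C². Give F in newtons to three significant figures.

On-axis field of dipole 1 at distance r: E = 2kp₁/r³. Force on dipole 2 is F = p₂·dE/dr (gradient along axis).
dE/dr = −6kp₁/r⁴, so |F| = 6kp₁p₂/r⁴ (attractive for aligned moments).
F = 6(8.99×10⁹)(3.09×10⁻¹¹)(1.25×10⁻⁹)/(0.663)⁴ = 1.078×10⁻⁸ N.

F ≈ 1.08×10⁻⁸ N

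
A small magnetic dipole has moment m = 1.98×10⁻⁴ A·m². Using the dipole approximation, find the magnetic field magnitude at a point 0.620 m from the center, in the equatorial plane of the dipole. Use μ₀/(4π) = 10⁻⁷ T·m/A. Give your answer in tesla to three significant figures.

B ≈ 8.31×10⁻¹¹ T

In the equatorial plane B = (μ₀/4π)·m/r³ (half the axial value).
B = (10⁻⁷)·(1.98×10⁻⁴) / (0.620)³ = 8.308×10⁻¹¹ T.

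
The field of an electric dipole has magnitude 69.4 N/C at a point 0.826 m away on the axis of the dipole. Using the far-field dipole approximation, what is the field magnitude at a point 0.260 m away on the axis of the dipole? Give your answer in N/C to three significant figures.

E ≈ 2230 N/C

Dipole fields scale as 1/r³ in the far field; the geometry is the same at both points.
E₂ = E₁ · (r₁/r₂)³ = 69.4 · (0.826/0.260)³.
(r₁/r₂)³ = (3.177)³ = 32.06.
E₂ ≈ 2225 N/C.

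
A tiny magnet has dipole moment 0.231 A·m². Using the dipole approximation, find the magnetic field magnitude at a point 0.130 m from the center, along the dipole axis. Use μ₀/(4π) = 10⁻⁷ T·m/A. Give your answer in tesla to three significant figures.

On axis B = (μ₀/4π)·2m/r³.
B = 2·(10⁻⁷)·(0.231) / (0.130)³ = 2.103×10⁻⁵ T.

B ≈ 2.10×10⁻⁵ T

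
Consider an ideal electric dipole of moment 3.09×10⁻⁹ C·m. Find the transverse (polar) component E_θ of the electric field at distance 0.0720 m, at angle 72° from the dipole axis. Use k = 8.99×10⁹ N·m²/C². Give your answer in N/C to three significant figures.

For a dipole, E_θ = (kp sinθ)/r³.
kp/r³ = (8.99×10⁹)(3.09×10⁻⁹)/(0.0720)³ = 7.443×10⁴ N/C.
E_θ = 7.443×10⁴·sin72° = 7.078×10⁴ N/C.

E_θ ≈ 7.08×10⁴ N/C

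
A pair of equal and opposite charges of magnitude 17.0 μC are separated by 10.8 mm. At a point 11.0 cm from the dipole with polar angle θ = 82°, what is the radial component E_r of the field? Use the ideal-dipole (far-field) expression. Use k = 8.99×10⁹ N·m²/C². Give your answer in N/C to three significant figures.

E_r ≈ 3.45×10⁵ N/C

Dipole moment p = qd = (1.70×10⁻⁵ C)(0.0108 m) = 1.836×10⁻⁷ C·m.
For a dipole, E_r = (2kp cosθ)/r³.
kp/r³ = (8.99×10⁹)(1.836×10⁻⁷)/(0.110)³ = 1.240×10⁶ N/C.
E_r = 2·1.240×10⁶·cos82° = 3.452×10⁵ N/C.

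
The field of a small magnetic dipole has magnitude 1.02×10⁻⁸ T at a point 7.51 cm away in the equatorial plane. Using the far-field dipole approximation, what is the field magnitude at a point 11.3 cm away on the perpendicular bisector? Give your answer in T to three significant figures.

Dipole fields scale as 1/r³ in the far field; the geometry is the same at both points.
B₂ = B₁ · (r₁/r₂)³ = 1.02×10⁻⁸ · (7.51/11.3)³.
(r₁/r₂)³ = (0.6646)³ = 0.2936.
B₂ ≈ 2.994×10⁻⁹ T.

B ≈ 2.99×10⁻⁹ T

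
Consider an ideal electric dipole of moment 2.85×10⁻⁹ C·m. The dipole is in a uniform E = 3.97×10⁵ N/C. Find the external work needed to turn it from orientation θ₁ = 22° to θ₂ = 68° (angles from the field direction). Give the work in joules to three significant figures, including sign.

W_ext = ΔU = U(θ₂) − U(θ₁) = −pE cosθ₂ − (−pE cosθ₁) = pE(cosθ₁ − cosθ₂).
W = (2.85×10⁻⁹)(3.97×10⁵)·(cos22° − cos68°) = (0.001131)·(+0.5526) = 6.252×10⁻⁴ J.

W ≈ 6.25×10⁻⁴ J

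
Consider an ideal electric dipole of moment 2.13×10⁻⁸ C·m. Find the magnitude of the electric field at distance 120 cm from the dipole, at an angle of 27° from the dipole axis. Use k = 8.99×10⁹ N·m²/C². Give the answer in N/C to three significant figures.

At angle θ the dipole field magnitude is E = (kp/r³)·√(1 + 3cos²θ).
kp/r³ = (8.99×10⁹)(2.13×10⁻⁸) / (1.20)³ = 110.8 N/C.
√(1 + 3cos²27°) = √(1 + 3·0.7939) = √3.3817 ≈ 1.8389.
E ≈ 110.8 × 1.839 = 203.8 N/C.

E ≈ 204 N/C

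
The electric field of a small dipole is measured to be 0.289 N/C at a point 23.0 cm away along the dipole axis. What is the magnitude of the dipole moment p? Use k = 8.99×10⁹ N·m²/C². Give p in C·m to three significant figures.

p ≈ 1.96×10⁻¹³ C·m

On axis E = 2kp/r³, so p = Er³/(2k).
p = (0.289)·(0.230)³ / (2·8.99×10⁹) = 1.956×10⁻¹³ C·m.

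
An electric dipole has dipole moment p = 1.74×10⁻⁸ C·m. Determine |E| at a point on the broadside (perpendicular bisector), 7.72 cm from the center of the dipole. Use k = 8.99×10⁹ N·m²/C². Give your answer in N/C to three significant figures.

On the perpendicular bisector E = kp/r³ (half the axial value at the same distance).
E = (8.99×10⁹)(1.74×10⁻⁸) / (0.0772)³ = 3.400×10⁵ N/C.

E ≈ 3.40×10⁵ N/C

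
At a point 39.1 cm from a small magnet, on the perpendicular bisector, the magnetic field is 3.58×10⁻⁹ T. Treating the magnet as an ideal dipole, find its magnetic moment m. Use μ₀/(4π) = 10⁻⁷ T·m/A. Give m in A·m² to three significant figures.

m ≈ 0.00214 A·m²

In the equatorial plane B = (μ₀/4π)·m/r³, so m = Br³·4π/(μ₀).
m = (3.58×10⁻⁹)·(0.391)³ / (10⁻⁷) = 0.002140 A·m².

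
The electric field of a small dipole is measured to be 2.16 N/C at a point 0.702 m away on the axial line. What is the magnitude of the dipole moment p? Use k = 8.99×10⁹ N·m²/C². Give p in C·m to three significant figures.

On axis E = 2kp/r³, so p = Er³/(2k).
p = (2.16)·(0.702)³ / (2·8.99×10⁹) = 4.156×10⁻¹¹ C·m.

p ≈ 4.16×10⁻¹¹ C·m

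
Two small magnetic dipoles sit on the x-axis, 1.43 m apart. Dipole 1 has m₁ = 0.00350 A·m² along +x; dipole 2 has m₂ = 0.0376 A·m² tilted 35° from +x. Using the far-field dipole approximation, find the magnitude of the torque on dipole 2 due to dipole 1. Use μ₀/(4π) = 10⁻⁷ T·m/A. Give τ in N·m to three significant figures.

τ ≈ 5.16×10⁻¹² N·m

Dipole B is on the axis of dipole A, so B₁ there is axial: B₁ = (μ₀/4π)·2m₁/r³ along +x.
B₁ = 2(10⁻⁷)(0.00350)/(1.43)³ = 2.394×10⁻¹⁰ T.
τ = m₂ B₁ sinθ.
τ = (0.0376)(2.394×10⁻¹⁰)·sin35° = 5.163×10⁻¹² N·m.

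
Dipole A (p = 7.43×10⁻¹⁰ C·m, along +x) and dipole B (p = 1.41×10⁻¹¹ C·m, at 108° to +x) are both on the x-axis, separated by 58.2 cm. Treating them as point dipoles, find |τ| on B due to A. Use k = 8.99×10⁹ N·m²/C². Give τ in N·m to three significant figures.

τ ≈ 9.09×10⁻¹⁰ N·m

The second dipole sits on the axis of the first, so the field there is axial: E₁ = 2kp₁/r³ along +x.
E₁ = 2(8.99×10⁹)(7.43×10⁻¹⁰)/(0.582)³ = 67.77 N/C.
Torque on the second dipole: τ = p₂ E₁ sinθ.
τ = (1.41×10⁻¹¹)(67.77)·sin108° = 9.087×10⁻¹⁰ N·m.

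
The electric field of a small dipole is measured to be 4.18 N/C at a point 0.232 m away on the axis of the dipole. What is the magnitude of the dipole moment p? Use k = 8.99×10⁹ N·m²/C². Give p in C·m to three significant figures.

p ≈ 2.90×10⁻¹² C·m

On axis E = 2kp/r³, so p = Er³/(2k).
p = (4.18)·(0.232)³ / (2·8.99×10⁹) = 2.903×10⁻¹² C·m.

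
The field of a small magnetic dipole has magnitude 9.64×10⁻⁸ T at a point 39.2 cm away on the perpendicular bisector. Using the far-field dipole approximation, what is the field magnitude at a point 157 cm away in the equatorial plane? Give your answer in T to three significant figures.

Dipole fields scale as 1/r³ in the far field; the geometry is the same at both points.
B₂ = B₁ · (r₁/r₂)³ = 9.64×10⁻⁸ · (39.2/157)³.
(r₁/r₂)³ = (0.2497)³ = 0.01557.
B₂ ≈ 1.501×10⁻⁹ T.

B ≈ 1.50×10⁻⁹ T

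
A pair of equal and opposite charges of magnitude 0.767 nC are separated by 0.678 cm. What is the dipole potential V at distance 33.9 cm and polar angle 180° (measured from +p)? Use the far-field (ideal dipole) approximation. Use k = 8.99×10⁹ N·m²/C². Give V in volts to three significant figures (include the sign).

Dipole moment p = qd = (7.67×10⁻¹⁰ C)(0.00678 m) = 5.20×10⁻¹² C·m.
The dipole potential is V = kp cosθ / r².
V = (8.99×10⁹)(5.20×10⁻¹²)·cos180° / (0.339)² = -0.4068 V.

V ≈ -0.407 V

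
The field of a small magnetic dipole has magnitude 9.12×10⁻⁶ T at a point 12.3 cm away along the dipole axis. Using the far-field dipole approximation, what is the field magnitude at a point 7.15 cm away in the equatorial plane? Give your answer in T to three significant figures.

B ≈ 2.32×10⁻⁵ T

Dipole fields scale as 1/r³ in the far field.
The axial field is twice the equatorial field at the same r, so the geometry factor is 1/2.
B₂ = B₁ · (1/2) · (r₁/r₂)³ = 9.12×10⁻⁶ · 0.5 · (12.3/7.15)³.
(r₁/r₂)³ = (1.72)³ = 5.091.
B₂ ≈ 2.321×10⁻⁵ T.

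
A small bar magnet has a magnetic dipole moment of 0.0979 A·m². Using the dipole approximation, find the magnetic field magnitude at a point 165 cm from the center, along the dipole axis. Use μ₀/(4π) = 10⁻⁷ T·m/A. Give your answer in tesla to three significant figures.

B ≈ 4.36×10⁻⁹ T

On axis B = (μ₀/4π)·2m/r³.
B = 2·(10⁻⁷)·(0.0979) / (1.65)³ = 4.359×10⁻⁹ T.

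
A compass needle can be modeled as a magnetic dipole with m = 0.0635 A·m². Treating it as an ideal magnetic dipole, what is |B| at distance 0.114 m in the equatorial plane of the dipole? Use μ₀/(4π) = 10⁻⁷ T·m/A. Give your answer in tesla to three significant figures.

In the equatorial plane B = (μ₀/4π)·m/r³ (half the axial value).
B = (10⁻⁷)·(0.0635) / (0.114)³ = 4.286×10⁻⁶ T.

B ≈ 4.29×10⁻⁶ T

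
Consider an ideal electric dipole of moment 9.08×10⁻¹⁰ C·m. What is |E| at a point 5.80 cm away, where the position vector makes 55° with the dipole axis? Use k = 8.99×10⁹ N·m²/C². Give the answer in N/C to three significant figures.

E ≈ 5.90×10⁴ N/C

At angle θ the dipole field magnitude is E = (kp/r³)·√(1 + 3cos²θ).
kp/r³ = (8.99×10⁹)(9.08×10⁻¹⁰) / (0.0580)³ = 4.184×10⁴ N/C.
√(1 + 3cos²55°) = √(1 + 3·0.3290) = √1.9870 ≈ 1.4096.
E ≈ 4.184×10⁴ × 1.410 = 5.897×10⁴ N/C.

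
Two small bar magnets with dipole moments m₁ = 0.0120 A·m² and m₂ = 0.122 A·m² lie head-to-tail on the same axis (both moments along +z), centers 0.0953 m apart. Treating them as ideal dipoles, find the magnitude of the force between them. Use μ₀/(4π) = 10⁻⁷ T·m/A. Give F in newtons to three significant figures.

F ≈ 1.06×10⁻⁵ N

On-axis B of dipole 1: B = (μ₀/4π)·2m₁/r³. Force on dipole 2: F = m₂·dB/dr.
dB/dr = −(μ₀/4π)·6m₁/r⁴, so |F| = (μ₀/4π)·6m₁m₂/r⁴.
F = 6(10⁻⁷)(0.0120)(0.122)/(0.0953)⁴ = 1.065×10⁻⁵ N.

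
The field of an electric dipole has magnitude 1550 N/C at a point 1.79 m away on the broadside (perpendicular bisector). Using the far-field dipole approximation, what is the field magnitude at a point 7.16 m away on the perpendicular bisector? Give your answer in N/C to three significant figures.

Dipole fields scale as 1/r³ in the far field; the geometry is the same at both points.
E₂ = E₁ · (r₁/r₂)³ = 1550 · (1.79/7.16)³.
(r₁/r₂)³ = (0.25)³ = 0.01562.
E₂ ≈ 24.22 N/C.

E ≈ 24.2 N/C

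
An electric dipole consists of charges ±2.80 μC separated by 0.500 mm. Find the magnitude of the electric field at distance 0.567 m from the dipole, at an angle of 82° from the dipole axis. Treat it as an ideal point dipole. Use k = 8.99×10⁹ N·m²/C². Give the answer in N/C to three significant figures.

Dipole moment p = qd = (2.80×10⁻⁶ C)(5.00×10⁻⁴ m) = 1.40×10⁻⁹ C·m.
At angle θ the dipole field magnitude is E = (kp/r³)·√(1 + 3cos²θ).
kp/r³ = (8.99×10⁹)(1.40×10⁻⁹) / (0.567)³ = 69.05 N/C.
√(1 + 3cos²82°) = √(1 + 3·0.0194) = √1.0581 ≈ 1.0286.
E ≈ 69.05 × 1.029 = 71.02 N/C.

E ≈ 71.0 N/C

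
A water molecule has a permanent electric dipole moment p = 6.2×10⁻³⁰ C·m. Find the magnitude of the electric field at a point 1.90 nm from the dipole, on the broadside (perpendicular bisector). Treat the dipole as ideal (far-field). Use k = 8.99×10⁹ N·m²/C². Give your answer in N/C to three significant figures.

E ≈ 8.13×10⁶ N/C

On the perpendicular bisector E = kp/r³ (half the axial value at the same distance).
E = (8.99×10⁹)(6.20×10⁻³⁰) / (1.90×10⁻⁹)³ = 8.126×10⁶ N/C.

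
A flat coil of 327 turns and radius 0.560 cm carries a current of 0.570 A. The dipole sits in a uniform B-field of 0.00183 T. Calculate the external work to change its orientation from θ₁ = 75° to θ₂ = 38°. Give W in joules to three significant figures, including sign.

W ≈ -1.78×10⁻⁵ J

m = NIA = NIπa² = 327·(0.570)·π·(0.00560)² = 0.01836 A·m².
W_ext = ΔU = −mB cosθ₂ + mB cosθ₁ = mB(cosθ₁ − cosθ₂).
W = (0.01836)(0.00183)·(cos75° − cos38°) = (3.360×10⁻⁵)·(-0.5292) = -1.778×10⁻⁵ J.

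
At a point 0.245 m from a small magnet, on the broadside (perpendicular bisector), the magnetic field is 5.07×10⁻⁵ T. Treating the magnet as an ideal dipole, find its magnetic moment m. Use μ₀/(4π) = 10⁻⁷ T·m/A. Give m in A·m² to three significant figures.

In the equatorial plane B = (μ₀/4π)·m/r³, so m = Br³·4π/(μ₀).
m = (5.07×10⁻⁵)·(0.245)³ / (10⁻⁷) = 7.456 A·m².

m ≈ 7.46 A·m²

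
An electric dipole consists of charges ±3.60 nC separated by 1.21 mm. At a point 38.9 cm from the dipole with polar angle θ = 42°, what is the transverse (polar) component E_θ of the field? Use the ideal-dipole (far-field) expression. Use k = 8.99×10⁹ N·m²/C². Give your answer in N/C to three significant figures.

E_θ ≈ 0.445 N/C

Dipole moment p = qd = (3.60×10⁻⁹ C)(0.00121 m) = 4.356×10⁻¹² C·m.
For a dipole, E_θ = (kp sinθ)/r³.
kp/r³ = (8.99×10⁹)(4.356×10⁻¹²)/(0.389)³ = 0.6653 N/C.
E_θ = 0.6653·sin42° = 0.4452 N/C.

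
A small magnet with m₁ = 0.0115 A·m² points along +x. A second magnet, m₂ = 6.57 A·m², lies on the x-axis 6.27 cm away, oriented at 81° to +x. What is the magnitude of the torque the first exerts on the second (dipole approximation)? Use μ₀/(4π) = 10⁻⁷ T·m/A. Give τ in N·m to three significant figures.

τ ≈ 6.05×10⁻⁵ N·m

Dipole B is on the axis of dipole A, so B₁ there is axial: B₁ = (μ₀/4π)·2m₁/r³ along +x.
B₁ = 2(10⁻⁷)(0.0115)/(0.0627)³ = 9.331×10⁻⁶ T.
τ = m₂ B₁ sinθ.
τ = (6.57)(9.331×10⁻⁶)·sin81° = 6.055×10⁻⁵ N·m.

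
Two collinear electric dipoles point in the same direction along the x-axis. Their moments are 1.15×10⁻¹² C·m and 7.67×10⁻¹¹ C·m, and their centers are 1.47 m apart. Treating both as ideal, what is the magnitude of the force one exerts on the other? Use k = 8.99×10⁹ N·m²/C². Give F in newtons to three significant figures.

F ≈ 1.02×10⁻¹² N

On-axis field of dipole 1 at distance r: E = 2kp₁/r³. Force on dipole 2 is F = p₂·dE/dr (gradient along axis).
dE/dr = −6kp₁/r⁴, so |F| = 6kp₁p₂/r⁴ (attractive for aligned moments).
F = 6(8.99×10⁹)(1.15×10⁻¹²)(7.67×10⁻¹¹)/(1.47)⁴ = 1.019×10⁻¹² N.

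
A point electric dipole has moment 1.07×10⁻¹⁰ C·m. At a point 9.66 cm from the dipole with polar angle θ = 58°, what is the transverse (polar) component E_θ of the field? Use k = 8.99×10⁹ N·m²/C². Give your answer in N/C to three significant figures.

E_θ ≈ 905 N/C

For a dipole, E_θ = (kp sinθ)/r³.
kp/r³ = (8.99×10⁹)(1.07×10⁻¹⁰)/(0.0966)³ = 1067 N/C.
E_θ = 1067·sin58° = 905.0 N/C.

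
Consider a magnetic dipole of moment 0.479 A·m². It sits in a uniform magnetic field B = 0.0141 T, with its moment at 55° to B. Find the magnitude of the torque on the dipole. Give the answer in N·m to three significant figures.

Torque on a magnetic dipole: τ = mB sinθ.
τ = (0.479)(0.0141)·sin55° = 0.005532 N·m.

τ ≈ 0.00553 N·m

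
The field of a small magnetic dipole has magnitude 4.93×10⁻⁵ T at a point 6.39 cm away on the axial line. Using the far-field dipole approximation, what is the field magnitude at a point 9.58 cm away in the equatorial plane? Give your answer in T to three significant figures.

Dipole fields scale as 1/r³ in the far field.
The axial field is twice the equatorial field at the same r, so the geometry factor is 1/2.
B₂ = B₁ · (1/2) · (r₁/r₂)³ = 4.93×10⁻⁵ · 0.5 · (6.39/9.58)³.
(r₁/r₂)³ = (0.667)³ = 0.2968.
B₂ ≈ 7.315×10⁻⁶ T.

B ≈ 7.32×10⁻⁶ T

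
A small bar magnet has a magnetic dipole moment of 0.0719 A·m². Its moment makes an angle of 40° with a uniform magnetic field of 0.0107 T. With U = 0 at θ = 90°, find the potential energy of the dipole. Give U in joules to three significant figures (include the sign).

U = −m·B = −mB cosθ.
U = −(0.0719)(0.0107)·cos40° = -5.893×10⁻⁴ J.

U ≈ -5.89×10⁻⁴ J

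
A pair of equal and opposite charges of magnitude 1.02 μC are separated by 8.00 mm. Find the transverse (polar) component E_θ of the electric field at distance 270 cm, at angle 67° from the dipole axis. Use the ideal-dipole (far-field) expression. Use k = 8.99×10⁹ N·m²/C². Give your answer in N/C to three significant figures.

E_θ ≈ 3.43 N/C

Dipole moment p = qd = (1.02×10⁻⁶ C)(0.00800 m) = 8.16×10⁻⁹ C·m.
For a dipole, E_θ = (kp sinθ)/r³.
kp/r³ = (8.99×10⁹)(8.16×10⁻⁹)/(2.70)³ = 3.727 N/C.
E_θ = 3.727·sin67° = 3.431 N/C.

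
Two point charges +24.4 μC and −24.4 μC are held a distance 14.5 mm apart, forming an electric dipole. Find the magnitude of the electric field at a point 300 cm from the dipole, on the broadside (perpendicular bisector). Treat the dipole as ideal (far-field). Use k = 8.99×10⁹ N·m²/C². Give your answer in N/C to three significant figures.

Dipole moment p = qd = (2.44×10⁻⁵ C)(0.0145 m) = 3.538×10⁻⁷ C·m.
On the perpendicular bisector E = kp/r³ (half the axial value at the same distance).
E = (8.99×10⁹)(3.538×10⁻⁷) / (3.00)³ = 117.8 N/C.

E ≈ 118 N/C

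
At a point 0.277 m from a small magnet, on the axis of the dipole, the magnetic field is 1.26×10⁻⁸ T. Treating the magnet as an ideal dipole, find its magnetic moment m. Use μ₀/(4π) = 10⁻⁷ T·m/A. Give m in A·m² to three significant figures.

On axis B = (μ₀/4π)·2m/r³, so m = Br³·4π/(μ₀·2).
m = (1.26×10⁻⁸)·(0.277)³ / (2·10⁻⁷) = 0.001339 A·m².

m ≈ 0.00134 A·m²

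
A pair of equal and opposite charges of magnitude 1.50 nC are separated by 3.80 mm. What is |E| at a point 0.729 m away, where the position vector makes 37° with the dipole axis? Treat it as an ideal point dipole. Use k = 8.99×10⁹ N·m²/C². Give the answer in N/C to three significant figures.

E ≈ 0.226 N/C

Dipole moment p = qd = (1.50×10⁻⁹ C)(0.00380 m) = 5.70×10⁻¹² C·m.
At angle θ the dipole field magnitude is E = (kp/r³)·√(1 + 3cos²θ).
kp/r³ = (8.99×10⁹)(5.70×10⁻¹²) / (0.729)³ = 0.1323 N/C.
√(1 + 3cos²37°) = √(1 + 3·0.6378) = √2.9135 ≈ 1.7069.
E ≈ 0.1323 × 1.707 = 0.2258 N/C.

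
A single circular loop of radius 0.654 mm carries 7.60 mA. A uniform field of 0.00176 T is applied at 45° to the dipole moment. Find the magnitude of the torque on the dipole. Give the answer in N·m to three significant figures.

Magnetic moment m = IA = Iπa² = (0.00760)·π·(6.54×10⁻⁴)² = 1.021×10⁻⁸ A·m².
Torque on a magnetic dipole: τ = mB sinθ.
τ = (1.021×10⁻⁸)(0.00176)·sin45° = 1.271×10⁻¹¹ N·m.

τ ≈ 1.27×10⁻¹¹ N·m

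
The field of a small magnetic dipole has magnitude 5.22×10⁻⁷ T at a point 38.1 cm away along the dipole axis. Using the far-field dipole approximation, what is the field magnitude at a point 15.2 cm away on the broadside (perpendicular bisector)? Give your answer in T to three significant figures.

B ≈ 4.11×10⁻⁶ T

Dipole fields scale as 1/r³ in the far field.
The axial field is twice the equatorial field at the same r, so the geometry factor is 1/2.
B₂ = B₁ · (1/2) · (r₁/r₂)³ = 5.22×10⁻⁷ · 0.5 · (38.1/15.2)³.
(r₁/r₂)³ = (2.507)³ = 15.75.
B₂ ≈ 4.110×10⁻⁶ T.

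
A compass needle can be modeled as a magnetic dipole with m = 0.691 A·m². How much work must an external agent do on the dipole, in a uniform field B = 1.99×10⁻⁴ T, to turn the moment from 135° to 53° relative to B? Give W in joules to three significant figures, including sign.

W_ext = ΔU = −mB cosθ₂ + mB cosθ₁ = mB(cosθ₁ − cosθ₂).
W = (0.691)(1.99×10⁻⁴)·(cos135° − cos53°) = (1.375×10⁻⁴)·(-1.3089) = -1.800×10⁻⁴ J.

W ≈ -1.80×10⁻⁴ J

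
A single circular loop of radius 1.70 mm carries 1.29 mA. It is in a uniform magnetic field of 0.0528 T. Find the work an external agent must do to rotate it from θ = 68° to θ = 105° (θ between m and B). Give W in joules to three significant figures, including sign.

W ≈ 3.92×10⁻¹⁰ J

Magnetic moment m = IA = Iπa² = (0.00129)·π·(0.00170)² = 1.171×10⁻⁸ A·m².
W_ext = ΔU = −mB cosθ₂ + mB cosθ₁ = mB(cosθ₁ − cosθ₂).
W = (1.171×10⁻⁸)(0.0528)·(cos68° − cos105°) = (6.183×10⁻¹⁰)·(+0.6334) = 3.916×10⁻¹⁰ J.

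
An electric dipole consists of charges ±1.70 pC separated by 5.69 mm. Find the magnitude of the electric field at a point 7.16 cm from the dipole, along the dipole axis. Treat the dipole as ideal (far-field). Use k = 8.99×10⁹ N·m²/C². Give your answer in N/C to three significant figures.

Dipole moment p = qd = (1.70×10⁻¹² C)(0.00569 m) = 9.673×10⁻¹⁵ C·m.
On the dipole axis E = 2kp/r³.
E = 2·(8.99×10⁹)(9.673×10⁻¹⁵) / (0.0716)³ = 0.4738 N/C.

E ≈ 0.474 N/C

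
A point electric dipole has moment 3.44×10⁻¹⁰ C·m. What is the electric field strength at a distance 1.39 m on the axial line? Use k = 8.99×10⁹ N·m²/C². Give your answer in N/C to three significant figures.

E ≈ 2.30 N/C

On the dipole axis E = 2kp/r³.
E = 2·(8.99×10⁹)(3.44×10⁻¹⁰) / (1.39)³ = 2.303 N/C.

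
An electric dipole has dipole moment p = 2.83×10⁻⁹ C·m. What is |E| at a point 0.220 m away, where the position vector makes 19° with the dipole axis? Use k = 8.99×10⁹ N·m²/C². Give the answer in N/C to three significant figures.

E ≈ 4580 N/C

At angle θ the dipole field magnitude is E = (kp/r³)·√(1 + 3cos²θ).
kp/r³ = (8.99×10⁹)(2.83×10⁻⁹) / (0.220)³ = 2389 N/C.
√(1 + 3cos²19°) = √(1 + 3·0.8940) = √3.6820 ≈ 1.9189.
E ≈ 2389 × 1.919 = 4585 N/C.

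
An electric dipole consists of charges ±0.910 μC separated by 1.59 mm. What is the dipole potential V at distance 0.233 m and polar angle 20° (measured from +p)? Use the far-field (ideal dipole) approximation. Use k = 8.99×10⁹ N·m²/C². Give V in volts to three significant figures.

V ≈ 225 V

Dipole moment p = qd = (9.10×10⁻⁷ C)(0.00159 m) = 1.447×10⁻⁹ C·m.
The dipole potential is V = kp cosθ / r².
V = (8.99×10⁹)(1.447×10⁻⁹)·cos20° / (0.233)² = 225.2 V.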